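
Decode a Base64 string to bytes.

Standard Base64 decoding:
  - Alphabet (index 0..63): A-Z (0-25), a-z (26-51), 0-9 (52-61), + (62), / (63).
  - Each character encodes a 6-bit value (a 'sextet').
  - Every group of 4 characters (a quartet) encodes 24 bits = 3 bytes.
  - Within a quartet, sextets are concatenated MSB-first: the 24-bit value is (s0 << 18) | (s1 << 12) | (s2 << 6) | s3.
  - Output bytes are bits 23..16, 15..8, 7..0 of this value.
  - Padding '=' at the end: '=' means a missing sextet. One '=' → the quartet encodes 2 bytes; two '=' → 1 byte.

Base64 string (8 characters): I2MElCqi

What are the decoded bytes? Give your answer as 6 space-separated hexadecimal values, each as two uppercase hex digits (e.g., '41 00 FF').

After char 0 ('I'=8): chars_in_quartet=1 acc=0x8 bytes_emitted=0
After char 1 ('2'=54): chars_in_quartet=2 acc=0x236 bytes_emitted=0
After char 2 ('M'=12): chars_in_quartet=3 acc=0x8D8C bytes_emitted=0
After char 3 ('E'=4): chars_in_quartet=4 acc=0x236304 -> emit 23 63 04, reset; bytes_emitted=3
After char 4 ('l'=37): chars_in_quartet=1 acc=0x25 bytes_emitted=3
After char 5 ('C'=2): chars_in_quartet=2 acc=0x942 bytes_emitted=3
After char 6 ('q'=42): chars_in_quartet=3 acc=0x250AA bytes_emitted=3
After char 7 ('i'=34): chars_in_quartet=4 acc=0x942AA2 -> emit 94 2A A2, reset; bytes_emitted=6

Answer: 23 63 04 94 2A A2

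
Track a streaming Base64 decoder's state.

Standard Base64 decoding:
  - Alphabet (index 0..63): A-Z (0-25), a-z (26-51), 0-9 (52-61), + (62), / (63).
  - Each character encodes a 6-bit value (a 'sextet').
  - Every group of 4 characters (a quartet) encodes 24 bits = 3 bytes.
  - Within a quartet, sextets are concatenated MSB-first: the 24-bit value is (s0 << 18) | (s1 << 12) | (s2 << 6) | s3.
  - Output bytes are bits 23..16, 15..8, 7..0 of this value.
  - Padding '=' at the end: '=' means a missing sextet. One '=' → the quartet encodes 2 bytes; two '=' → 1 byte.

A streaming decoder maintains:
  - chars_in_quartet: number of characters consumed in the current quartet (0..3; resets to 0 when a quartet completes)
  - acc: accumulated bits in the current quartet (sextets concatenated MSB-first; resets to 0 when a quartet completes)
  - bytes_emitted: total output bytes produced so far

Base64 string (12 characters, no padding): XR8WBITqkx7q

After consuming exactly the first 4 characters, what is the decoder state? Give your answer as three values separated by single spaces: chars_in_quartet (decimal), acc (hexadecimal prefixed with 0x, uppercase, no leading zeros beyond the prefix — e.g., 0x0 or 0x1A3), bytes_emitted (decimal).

After char 0 ('X'=23): chars_in_quartet=1 acc=0x17 bytes_emitted=0
After char 1 ('R'=17): chars_in_quartet=2 acc=0x5D1 bytes_emitted=0
After char 2 ('8'=60): chars_in_quartet=3 acc=0x1747C bytes_emitted=0
After char 3 ('W'=22): chars_in_quartet=4 acc=0x5D1F16 -> emit 5D 1F 16, reset; bytes_emitted=3

Answer: 0 0x0 3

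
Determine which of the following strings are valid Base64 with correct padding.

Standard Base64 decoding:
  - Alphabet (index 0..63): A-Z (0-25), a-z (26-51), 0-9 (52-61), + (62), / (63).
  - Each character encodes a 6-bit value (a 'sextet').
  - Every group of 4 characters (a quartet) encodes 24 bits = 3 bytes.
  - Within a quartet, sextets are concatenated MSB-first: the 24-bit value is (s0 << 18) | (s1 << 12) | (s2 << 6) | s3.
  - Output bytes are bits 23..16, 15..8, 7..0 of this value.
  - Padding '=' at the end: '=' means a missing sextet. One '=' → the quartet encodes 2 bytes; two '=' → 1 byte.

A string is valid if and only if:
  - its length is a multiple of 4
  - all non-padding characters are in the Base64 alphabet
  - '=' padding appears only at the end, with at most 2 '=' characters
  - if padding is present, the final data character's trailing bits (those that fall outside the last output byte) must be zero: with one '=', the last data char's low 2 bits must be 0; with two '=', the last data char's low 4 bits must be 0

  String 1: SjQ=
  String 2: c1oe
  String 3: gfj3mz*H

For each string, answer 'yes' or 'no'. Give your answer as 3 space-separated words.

String 1: 'SjQ=' → valid
String 2: 'c1oe' → valid
String 3: 'gfj3mz*H' → invalid (bad char(s): ['*'])

Answer: yes yes no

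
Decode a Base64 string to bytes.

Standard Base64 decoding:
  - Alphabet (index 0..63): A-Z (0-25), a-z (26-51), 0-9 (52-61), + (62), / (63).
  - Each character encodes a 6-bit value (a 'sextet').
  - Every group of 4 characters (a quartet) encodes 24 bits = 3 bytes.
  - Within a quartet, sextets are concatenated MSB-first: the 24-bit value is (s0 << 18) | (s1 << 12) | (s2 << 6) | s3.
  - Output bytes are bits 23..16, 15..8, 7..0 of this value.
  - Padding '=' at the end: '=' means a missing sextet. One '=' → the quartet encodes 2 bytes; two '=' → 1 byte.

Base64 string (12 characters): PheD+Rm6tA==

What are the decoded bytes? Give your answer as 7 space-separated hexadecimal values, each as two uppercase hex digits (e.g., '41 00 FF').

After char 0 ('P'=15): chars_in_quartet=1 acc=0xF bytes_emitted=0
After char 1 ('h'=33): chars_in_quartet=2 acc=0x3E1 bytes_emitted=0
After char 2 ('e'=30): chars_in_quartet=3 acc=0xF85E bytes_emitted=0
After char 3 ('D'=3): chars_in_quartet=4 acc=0x3E1783 -> emit 3E 17 83, reset; bytes_emitted=3
After char 4 ('+'=62): chars_in_quartet=1 acc=0x3E bytes_emitted=3
After char 5 ('R'=17): chars_in_quartet=2 acc=0xF91 bytes_emitted=3
After char 6 ('m'=38): chars_in_quartet=3 acc=0x3E466 bytes_emitted=3
After char 7 ('6'=58): chars_in_quartet=4 acc=0xF919BA -> emit F9 19 BA, reset; bytes_emitted=6
After char 8 ('t'=45): chars_in_quartet=1 acc=0x2D bytes_emitted=6
After char 9 ('A'=0): chars_in_quartet=2 acc=0xB40 bytes_emitted=6
Padding '==': partial quartet acc=0xB40 -> emit B4; bytes_emitted=7

Answer: 3E 17 83 F9 19 BA B4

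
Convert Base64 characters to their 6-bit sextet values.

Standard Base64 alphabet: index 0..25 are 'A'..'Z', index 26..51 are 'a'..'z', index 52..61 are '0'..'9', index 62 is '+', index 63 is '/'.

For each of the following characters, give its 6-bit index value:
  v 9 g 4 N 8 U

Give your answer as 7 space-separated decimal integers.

'v': a..z range, 26 + ord('v') − ord('a') = 47
'9': 0..9 range, 52 + ord('9') − ord('0') = 61
'g': a..z range, 26 + ord('g') − ord('a') = 32
'4': 0..9 range, 52 + ord('4') − ord('0') = 56
'N': A..Z range, ord('N') − ord('A') = 13
'8': 0..9 range, 52 + ord('8') − ord('0') = 60
'U': A..Z range, ord('U') − ord('A') = 20

Answer: 47 61 32 56 13 60 20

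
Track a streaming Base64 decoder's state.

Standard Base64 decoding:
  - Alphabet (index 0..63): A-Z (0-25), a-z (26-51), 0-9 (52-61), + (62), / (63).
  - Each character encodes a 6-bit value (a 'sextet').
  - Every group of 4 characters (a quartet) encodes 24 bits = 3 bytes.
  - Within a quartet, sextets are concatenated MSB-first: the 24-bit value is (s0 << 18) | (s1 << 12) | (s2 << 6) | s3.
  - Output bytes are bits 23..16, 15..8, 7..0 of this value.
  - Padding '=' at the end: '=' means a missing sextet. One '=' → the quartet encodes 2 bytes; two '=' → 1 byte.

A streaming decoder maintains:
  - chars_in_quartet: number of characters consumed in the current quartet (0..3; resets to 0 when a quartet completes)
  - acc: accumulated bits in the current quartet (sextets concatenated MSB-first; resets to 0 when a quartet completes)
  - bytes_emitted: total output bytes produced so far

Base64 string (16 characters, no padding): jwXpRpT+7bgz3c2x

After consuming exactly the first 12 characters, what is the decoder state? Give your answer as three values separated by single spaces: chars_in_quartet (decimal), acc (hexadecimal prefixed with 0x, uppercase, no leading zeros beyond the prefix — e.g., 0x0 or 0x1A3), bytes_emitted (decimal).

After char 0 ('j'=35): chars_in_quartet=1 acc=0x23 bytes_emitted=0
After char 1 ('w'=48): chars_in_quartet=2 acc=0x8F0 bytes_emitted=0
After char 2 ('X'=23): chars_in_quartet=3 acc=0x23C17 bytes_emitted=0
After char 3 ('p'=41): chars_in_quartet=4 acc=0x8F05E9 -> emit 8F 05 E9, reset; bytes_emitted=3
After char 4 ('R'=17): chars_in_quartet=1 acc=0x11 bytes_emitted=3
After char 5 ('p'=41): chars_in_quartet=2 acc=0x469 bytes_emitted=3
After char 6 ('T'=19): chars_in_quartet=3 acc=0x11A53 bytes_emitted=3
After char 7 ('+'=62): chars_in_quartet=4 acc=0x4694FE -> emit 46 94 FE, reset; bytes_emitted=6
After char 8 ('7'=59): chars_in_quartet=1 acc=0x3B bytes_emitted=6
After char 9 ('b'=27): chars_in_quartet=2 acc=0xEDB bytes_emitted=6
After char 10 ('g'=32): chars_in_quartet=3 acc=0x3B6E0 bytes_emitted=6
After char 11 ('z'=51): chars_in_quartet=4 acc=0xEDB833 -> emit ED B8 33, reset; bytes_emitted=9

Answer: 0 0x0 9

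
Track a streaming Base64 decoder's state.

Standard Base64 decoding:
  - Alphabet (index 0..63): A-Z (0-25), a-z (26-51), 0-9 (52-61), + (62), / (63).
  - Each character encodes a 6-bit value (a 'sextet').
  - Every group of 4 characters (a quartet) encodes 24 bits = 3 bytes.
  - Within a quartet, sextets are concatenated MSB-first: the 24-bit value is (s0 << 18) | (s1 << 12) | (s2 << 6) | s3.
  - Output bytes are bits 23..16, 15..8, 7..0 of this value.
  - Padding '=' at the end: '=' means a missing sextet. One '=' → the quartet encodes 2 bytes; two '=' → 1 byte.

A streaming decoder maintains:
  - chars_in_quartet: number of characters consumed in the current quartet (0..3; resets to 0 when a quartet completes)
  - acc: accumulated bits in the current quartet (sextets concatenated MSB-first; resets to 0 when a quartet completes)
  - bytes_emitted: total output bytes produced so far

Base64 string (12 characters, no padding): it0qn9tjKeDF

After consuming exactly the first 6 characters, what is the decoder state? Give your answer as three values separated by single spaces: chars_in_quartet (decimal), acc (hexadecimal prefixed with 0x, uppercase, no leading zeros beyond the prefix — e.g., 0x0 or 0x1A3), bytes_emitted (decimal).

Answer: 2 0x9FD 3

Derivation:
After char 0 ('i'=34): chars_in_quartet=1 acc=0x22 bytes_emitted=0
After char 1 ('t'=45): chars_in_quartet=2 acc=0x8AD bytes_emitted=0
After char 2 ('0'=52): chars_in_quartet=3 acc=0x22B74 bytes_emitted=0
After char 3 ('q'=42): chars_in_quartet=4 acc=0x8ADD2A -> emit 8A DD 2A, reset; bytes_emitted=3
After char 4 ('n'=39): chars_in_quartet=1 acc=0x27 bytes_emitted=3
After char 5 ('9'=61): chars_in_quartet=2 acc=0x9FD bytes_emitted=3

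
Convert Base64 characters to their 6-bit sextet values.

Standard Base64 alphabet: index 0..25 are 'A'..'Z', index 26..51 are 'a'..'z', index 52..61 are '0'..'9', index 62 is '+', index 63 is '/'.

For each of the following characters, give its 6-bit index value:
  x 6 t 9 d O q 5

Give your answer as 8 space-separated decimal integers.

'x': a..z range, 26 + ord('x') − ord('a') = 49
'6': 0..9 range, 52 + ord('6') − ord('0') = 58
't': a..z range, 26 + ord('t') − ord('a') = 45
'9': 0..9 range, 52 + ord('9') − ord('0') = 61
'd': a..z range, 26 + ord('d') − ord('a') = 29
'O': A..Z range, ord('O') − ord('A') = 14
'q': a..z range, 26 + ord('q') − ord('a') = 42
'5': 0..9 range, 52 + ord('5') − ord('0') = 57

Answer: 49 58 45 61 29 14 42 57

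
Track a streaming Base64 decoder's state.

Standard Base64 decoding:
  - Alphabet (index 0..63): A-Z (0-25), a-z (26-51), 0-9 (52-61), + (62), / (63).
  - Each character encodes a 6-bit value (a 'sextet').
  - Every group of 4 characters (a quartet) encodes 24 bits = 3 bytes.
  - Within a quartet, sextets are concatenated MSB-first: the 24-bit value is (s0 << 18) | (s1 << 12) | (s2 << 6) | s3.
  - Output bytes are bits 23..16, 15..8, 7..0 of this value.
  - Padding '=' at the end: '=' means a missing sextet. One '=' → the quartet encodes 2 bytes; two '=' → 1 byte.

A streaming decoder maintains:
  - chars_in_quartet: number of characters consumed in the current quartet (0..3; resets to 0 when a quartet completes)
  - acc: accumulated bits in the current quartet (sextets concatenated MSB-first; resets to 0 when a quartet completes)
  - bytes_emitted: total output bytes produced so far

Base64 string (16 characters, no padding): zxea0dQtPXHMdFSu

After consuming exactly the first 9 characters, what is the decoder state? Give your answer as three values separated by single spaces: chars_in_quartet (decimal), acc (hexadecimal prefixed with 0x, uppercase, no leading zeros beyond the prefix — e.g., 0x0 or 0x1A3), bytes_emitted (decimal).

Answer: 1 0xF 6

Derivation:
After char 0 ('z'=51): chars_in_quartet=1 acc=0x33 bytes_emitted=0
After char 1 ('x'=49): chars_in_quartet=2 acc=0xCF1 bytes_emitted=0
After char 2 ('e'=30): chars_in_quartet=3 acc=0x33C5E bytes_emitted=0
After char 3 ('a'=26): chars_in_quartet=4 acc=0xCF179A -> emit CF 17 9A, reset; bytes_emitted=3
After char 4 ('0'=52): chars_in_quartet=1 acc=0x34 bytes_emitted=3
After char 5 ('d'=29): chars_in_quartet=2 acc=0xD1D bytes_emitted=3
After char 6 ('Q'=16): chars_in_quartet=3 acc=0x34750 bytes_emitted=3
After char 7 ('t'=45): chars_in_quartet=4 acc=0xD1D42D -> emit D1 D4 2D, reset; bytes_emitted=6
After char 8 ('P'=15): chars_in_quartet=1 acc=0xF bytes_emitted=6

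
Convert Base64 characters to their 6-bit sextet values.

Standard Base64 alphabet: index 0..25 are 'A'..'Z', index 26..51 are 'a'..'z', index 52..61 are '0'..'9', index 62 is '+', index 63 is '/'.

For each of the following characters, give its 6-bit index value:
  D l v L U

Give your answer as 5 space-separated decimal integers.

Answer: 3 37 47 11 20

Derivation:
'D': A..Z range, ord('D') − ord('A') = 3
'l': a..z range, 26 + ord('l') − ord('a') = 37
'v': a..z range, 26 + ord('v') − ord('a') = 47
'L': A..Z range, ord('L') − ord('A') = 11
'U': A..Z range, ord('U') − ord('A') = 20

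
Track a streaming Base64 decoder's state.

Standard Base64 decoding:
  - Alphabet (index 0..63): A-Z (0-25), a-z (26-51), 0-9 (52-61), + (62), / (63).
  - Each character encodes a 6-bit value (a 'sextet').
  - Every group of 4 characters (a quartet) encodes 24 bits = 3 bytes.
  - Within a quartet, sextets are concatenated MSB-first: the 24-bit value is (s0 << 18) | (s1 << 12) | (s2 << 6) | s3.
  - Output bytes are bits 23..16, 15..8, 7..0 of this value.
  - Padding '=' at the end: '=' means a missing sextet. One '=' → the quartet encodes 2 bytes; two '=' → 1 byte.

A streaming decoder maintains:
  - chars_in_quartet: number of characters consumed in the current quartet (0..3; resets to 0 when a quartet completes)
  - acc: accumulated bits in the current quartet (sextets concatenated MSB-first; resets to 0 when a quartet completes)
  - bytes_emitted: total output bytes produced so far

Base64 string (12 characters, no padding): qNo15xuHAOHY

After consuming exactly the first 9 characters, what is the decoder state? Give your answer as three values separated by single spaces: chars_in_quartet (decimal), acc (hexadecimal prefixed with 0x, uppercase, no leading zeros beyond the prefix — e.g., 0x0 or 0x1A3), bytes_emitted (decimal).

After char 0 ('q'=42): chars_in_quartet=1 acc=0x2A bytes_emitted=0
After char 1 ('N'=13): chars_in_quartet=2 acc=0xA8D bytes_emitted=0
After char 2 ('o'=40): chars_in_quartet=3 acc=0x2A368 bytes_emitted=0
After char 3 ('1'=53): chars_in_quartet=4 acc=0xA8DA35 -> emit A8 DA 35, reset; bytes_emitted=3
After char 4 ('5'=57): chars_in_quartet=1 acc=0x39 bytes_emitted=3
After char 5 ('x'=49): chars_in_quartet=2 acc=0xE71 bytes_emitted=3
After char 6 ('u'=46): chars_in_quartet=3 acc=0x39C6E bytes_emitted=3
After char 7 ('H'=7): chars_in_quartet=4 acc=0xE71B87 -> emit E7 1B 87, reset; bytes_emitted=6
After char 8 ('A'=0): chars_in_quartet=1 acc=0x0 bytes_emitted=6

Answer: 1 0x0 6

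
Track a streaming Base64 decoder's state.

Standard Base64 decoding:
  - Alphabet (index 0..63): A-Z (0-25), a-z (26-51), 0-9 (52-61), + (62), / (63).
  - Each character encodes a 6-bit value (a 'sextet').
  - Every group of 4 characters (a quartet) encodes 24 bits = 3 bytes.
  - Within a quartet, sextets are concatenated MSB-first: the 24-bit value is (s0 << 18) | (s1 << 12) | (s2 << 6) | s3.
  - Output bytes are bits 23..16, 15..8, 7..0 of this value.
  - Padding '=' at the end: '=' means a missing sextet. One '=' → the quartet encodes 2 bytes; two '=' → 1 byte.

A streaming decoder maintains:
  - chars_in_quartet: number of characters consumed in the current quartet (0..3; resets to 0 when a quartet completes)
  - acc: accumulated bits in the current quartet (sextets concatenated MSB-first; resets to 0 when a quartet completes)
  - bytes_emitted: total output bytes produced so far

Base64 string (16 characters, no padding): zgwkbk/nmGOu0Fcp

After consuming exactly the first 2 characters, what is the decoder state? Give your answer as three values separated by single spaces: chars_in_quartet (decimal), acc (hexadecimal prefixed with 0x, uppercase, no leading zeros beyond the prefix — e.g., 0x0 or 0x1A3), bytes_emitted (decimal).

Answer: 2 0xCE0 0

Derivation:
After char 0 ('z'=51): chars_in_quartet=1 acc=0x33 bytes_emitted=0
After char 1 ('g'=32): chars_in_quartet=2 acc=0xCE0 bytes_emitted=0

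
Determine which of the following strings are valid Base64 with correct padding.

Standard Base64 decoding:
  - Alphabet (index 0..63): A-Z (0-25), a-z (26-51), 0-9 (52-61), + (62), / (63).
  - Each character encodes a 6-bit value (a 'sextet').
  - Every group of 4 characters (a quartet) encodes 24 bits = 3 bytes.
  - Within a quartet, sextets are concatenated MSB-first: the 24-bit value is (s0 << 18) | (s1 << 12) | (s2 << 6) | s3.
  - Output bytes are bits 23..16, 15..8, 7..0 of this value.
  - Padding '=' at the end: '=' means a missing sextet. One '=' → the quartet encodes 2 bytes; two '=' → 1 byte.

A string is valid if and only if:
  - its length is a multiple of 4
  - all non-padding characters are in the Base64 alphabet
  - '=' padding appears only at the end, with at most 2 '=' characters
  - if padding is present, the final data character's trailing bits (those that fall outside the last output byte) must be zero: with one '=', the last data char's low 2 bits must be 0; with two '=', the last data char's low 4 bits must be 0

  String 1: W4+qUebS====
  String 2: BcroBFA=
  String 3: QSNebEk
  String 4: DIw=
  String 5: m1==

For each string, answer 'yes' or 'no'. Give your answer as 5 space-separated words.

String 1: 'W4+qUebS====' → invalid (4 pad chars (max 2))
String 2: 'BcroBFA=' → valid
String 3: 'QSNebEk' → invalid (len=7 not mult of 4)
String 4: 'DIw=' → valid
String 5: 'm1==' → invalid (bad trailing bits)

Answer: no yes no yes no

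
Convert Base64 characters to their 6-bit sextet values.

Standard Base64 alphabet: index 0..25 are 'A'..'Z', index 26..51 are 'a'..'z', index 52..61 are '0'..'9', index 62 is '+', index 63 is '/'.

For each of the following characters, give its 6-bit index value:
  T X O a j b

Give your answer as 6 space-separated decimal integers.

'T': A..Z range, ord('T') − ord('A') = 19
'X': A..Z range, ord('X') − ord('A') = 23
'O': A..Z range, ord('O') − ord('A') = 14
'a': a..z range, 26 + ord('a') − ord('a') = 26
'j': a..z range, 26 + ord('j') − ord('a') = 35
'b': a..z range, 26 + ord('b') − ord('a') = 27

Answer: 19 23 14 26 35 27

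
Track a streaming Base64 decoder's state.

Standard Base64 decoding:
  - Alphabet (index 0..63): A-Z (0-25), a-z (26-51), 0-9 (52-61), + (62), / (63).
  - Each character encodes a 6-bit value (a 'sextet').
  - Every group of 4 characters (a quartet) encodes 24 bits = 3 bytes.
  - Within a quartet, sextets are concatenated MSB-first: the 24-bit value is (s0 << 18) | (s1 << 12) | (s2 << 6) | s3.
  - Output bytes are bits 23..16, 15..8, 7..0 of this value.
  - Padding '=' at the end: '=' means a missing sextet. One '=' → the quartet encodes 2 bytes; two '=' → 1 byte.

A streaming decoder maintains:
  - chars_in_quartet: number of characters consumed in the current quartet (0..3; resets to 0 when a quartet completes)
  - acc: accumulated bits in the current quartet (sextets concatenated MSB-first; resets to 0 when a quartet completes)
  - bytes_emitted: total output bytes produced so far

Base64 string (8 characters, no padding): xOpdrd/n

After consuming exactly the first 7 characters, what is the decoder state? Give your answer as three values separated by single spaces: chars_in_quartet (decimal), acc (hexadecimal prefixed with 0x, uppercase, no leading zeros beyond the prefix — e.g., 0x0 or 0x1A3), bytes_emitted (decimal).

Answer: 3 0x2B77F 3

Derivation:
After char 0 ('x'=49): chars_in_quartet=1 acc=0x31 bytes_emitted=0
After char 1 ('O'=14): chars_in_quartet=2 acc=0xC4E bytes_emitted=0
After char 2 ('p'=41): chars_in_quartet=3 acc=0x313A9 bytes_emitted=0
After char 3 ('d'=29): chars_in_quartet=4 acc=0xC4EA5D -> emit C4 EA 5D, reset; bytes_emitted=3
After char 4 ('r'=43): chars_in_quartet=1 acc=0x2B bytes_emitted=3
After char 5 ('d'=29): chars_in_quartet=2 acc=0xADD bytes_emitted=3
After char 6 ('/'=63): chars_in_quartet=3 acc=0x2B77F bytes_emitted=3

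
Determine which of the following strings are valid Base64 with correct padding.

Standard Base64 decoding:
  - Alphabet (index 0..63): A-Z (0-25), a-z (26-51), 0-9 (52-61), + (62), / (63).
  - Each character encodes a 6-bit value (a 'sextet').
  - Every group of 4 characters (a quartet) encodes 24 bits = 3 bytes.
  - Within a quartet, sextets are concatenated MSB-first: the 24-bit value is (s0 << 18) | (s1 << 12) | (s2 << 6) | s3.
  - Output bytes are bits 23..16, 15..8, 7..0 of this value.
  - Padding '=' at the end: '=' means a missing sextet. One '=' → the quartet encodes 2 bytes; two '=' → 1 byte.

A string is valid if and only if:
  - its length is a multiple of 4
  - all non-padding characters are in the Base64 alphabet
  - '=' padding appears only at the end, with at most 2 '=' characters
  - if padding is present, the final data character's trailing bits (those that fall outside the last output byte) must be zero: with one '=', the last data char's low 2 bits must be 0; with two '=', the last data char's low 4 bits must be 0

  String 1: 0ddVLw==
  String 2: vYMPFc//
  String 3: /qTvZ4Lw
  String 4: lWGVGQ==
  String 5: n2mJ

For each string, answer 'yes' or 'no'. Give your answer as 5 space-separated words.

Answer: yes yes yes yes yes

Derivation:
String 1: '0ddVLw==' → valid
String 2: 'vYMPFc//' → valid
String 3: '/qTvZ4Lw' → valid
String 4: 'lWGVGQ==' → valid
String 5: 'n2mJ' → valid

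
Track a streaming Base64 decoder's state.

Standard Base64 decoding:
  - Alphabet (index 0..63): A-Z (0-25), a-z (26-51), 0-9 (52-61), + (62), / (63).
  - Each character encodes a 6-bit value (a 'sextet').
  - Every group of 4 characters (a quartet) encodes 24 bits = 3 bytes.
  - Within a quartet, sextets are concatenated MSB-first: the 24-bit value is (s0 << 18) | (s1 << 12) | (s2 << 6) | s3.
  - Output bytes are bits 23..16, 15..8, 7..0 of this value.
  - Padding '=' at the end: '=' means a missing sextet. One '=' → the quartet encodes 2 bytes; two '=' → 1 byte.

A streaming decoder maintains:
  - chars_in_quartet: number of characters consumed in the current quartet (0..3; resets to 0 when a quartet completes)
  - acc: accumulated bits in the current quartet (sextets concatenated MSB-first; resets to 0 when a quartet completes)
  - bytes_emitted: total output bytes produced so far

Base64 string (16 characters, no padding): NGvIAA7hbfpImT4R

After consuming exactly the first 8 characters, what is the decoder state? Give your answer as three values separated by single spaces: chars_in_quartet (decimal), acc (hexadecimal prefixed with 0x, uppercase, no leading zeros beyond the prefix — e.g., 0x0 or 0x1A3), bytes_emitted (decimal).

Answer: 0 0x0 6

Derivation:
After char 0 ('N'=13): chars_in_quartet=1 acc=0xD bytes_emitted=0
After char 1 ('G'=6): chars_in_quartet=2 acc=0x346 bytes_emitted=0
After char 2 ('v'=47): chars_in_quartet=3 acc=0xD1AF bytes_emitted=0
After char 3 ('I'=8): chars_in_quartet=4 acc=0x346BC8 -> emit 34 6B C8, reset; bytes_emitted=3
After char 4 ('A'=0): chars_in_quartet=1 acc=0x0 bytes_emitted=3
After char 5 ('A'=0): chars_in_quartet=2 acc=0x0 bytes_emitted=3
After char 6 ('7'=59): chars_in_quartet=3 acc=0x3B bytes_emitted=3
After char 7 ('h'=33): chars_in_quartet=4 acc=0xEE1 -> emit 00 0E E1, reset; bytes_emitted=6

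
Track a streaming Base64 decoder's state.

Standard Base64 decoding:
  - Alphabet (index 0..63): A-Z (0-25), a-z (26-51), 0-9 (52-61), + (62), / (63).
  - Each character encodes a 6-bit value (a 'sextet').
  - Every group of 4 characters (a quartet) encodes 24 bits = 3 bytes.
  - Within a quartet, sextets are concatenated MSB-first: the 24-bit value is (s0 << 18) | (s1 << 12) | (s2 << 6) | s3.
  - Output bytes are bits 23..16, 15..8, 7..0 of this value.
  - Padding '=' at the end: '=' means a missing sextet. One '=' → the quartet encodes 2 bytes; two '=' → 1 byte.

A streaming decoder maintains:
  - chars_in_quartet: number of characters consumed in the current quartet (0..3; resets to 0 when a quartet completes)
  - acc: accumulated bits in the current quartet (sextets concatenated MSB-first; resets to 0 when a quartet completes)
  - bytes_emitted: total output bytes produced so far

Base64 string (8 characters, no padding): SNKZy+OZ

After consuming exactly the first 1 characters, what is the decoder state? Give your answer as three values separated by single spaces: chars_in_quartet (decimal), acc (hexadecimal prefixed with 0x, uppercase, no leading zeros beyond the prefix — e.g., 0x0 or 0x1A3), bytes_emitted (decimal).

After char 0 ('S'=18): chars_in_quartet=1 acc=0x12 bytes_emitted=0

Answer: 1 0x12 0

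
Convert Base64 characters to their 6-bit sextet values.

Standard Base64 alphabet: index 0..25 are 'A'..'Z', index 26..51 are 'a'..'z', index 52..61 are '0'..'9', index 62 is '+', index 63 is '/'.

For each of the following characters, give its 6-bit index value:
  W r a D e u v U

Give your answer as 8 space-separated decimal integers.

Answer: 22 43 26 3 30 46 47 20

Derivation:
'W': A..Z range, ord('W') − ord('A') = 22
'r': a..z range, 26 + ord('r') − ord('a') = 43
'a': a..z range, 26 + ord('a') − ord('a') = 26
'D': A..Z range, ord('D') − ord('A') = 3
'e': a..z range, 26 + ord('e') − ord('a') = 30
'u': a..z range, 26 + ord('u') − ord('a') = 46
'v': a..z range, 26 + ord('v') − ord('a') = 47
'U': A..Z range, ord('U') − ord('A') = 20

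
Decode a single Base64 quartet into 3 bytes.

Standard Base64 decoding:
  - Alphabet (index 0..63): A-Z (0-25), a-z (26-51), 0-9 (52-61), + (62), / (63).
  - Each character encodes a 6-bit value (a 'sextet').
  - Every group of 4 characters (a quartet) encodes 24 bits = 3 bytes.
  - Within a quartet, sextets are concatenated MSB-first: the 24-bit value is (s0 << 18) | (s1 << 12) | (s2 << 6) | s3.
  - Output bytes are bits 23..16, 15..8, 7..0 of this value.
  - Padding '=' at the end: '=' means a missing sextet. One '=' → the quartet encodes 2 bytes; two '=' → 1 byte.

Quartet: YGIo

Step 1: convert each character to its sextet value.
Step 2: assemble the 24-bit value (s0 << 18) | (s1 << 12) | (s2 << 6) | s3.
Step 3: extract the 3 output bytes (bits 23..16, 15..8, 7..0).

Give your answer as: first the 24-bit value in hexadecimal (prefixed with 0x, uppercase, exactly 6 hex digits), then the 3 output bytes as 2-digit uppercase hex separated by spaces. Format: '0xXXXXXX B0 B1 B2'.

Answer: 0x606228 60 62 28

Derivation:
Sextets: Y=24, G=6, I=8, o=40
24-bit: (24<<18) | (6<<12) | (8<<6) | 40
      = 0x600000 | 0x006000 | 0x000200 | 0x000028
      = 0x606228
Bytes: (v>>16)&0xFF=60, (v>>8)&0xFF=62, v&0xFF=28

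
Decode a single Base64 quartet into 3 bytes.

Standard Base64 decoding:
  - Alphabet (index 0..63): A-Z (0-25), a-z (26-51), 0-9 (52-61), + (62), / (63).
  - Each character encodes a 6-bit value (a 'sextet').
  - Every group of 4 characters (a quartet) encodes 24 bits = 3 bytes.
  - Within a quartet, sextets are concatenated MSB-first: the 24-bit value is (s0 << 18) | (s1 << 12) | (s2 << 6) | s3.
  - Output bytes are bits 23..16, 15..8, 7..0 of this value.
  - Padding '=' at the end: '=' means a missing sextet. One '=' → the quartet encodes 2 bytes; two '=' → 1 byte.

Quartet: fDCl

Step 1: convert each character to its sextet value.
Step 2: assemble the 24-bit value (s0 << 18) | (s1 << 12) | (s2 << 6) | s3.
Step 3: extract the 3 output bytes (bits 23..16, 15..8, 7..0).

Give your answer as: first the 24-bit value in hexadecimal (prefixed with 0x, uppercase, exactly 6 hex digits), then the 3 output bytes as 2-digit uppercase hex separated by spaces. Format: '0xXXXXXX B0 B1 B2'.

Sextets: f=31, D=3, C=2, l=37
24-bit: (31<<18) | (3<<12) | (2<<6) | 37
      = 0x7C0000 | 0x003000 | 0x000080 | 0x000025
      = 0x7C30A5
Bytes: (v>>16)&0xFF=7C, (v>>8)&0xFF=30, v&0xFF=A5

Answer: 0x7C30A5 7C 30 A5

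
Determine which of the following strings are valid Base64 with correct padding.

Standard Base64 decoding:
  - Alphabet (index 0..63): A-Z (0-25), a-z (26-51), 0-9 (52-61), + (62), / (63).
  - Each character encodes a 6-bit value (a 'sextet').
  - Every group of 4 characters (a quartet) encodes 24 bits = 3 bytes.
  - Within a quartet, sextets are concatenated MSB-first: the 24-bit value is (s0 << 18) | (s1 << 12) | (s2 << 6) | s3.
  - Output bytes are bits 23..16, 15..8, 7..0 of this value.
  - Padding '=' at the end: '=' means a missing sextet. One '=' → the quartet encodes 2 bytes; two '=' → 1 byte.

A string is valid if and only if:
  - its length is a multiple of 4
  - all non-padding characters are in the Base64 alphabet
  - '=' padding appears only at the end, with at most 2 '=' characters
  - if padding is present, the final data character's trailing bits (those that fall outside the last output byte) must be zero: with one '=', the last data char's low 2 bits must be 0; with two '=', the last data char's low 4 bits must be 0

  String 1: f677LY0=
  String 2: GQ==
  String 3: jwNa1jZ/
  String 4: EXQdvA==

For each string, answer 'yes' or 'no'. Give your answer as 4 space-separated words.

String 1: 'f677LY0=' → valid
String 2: 'GQ==' → valid
String 3: 'jwNa1jZ/' → valid
String 4: 'EXQdvA==' → valid

Answer: yes yes yes yes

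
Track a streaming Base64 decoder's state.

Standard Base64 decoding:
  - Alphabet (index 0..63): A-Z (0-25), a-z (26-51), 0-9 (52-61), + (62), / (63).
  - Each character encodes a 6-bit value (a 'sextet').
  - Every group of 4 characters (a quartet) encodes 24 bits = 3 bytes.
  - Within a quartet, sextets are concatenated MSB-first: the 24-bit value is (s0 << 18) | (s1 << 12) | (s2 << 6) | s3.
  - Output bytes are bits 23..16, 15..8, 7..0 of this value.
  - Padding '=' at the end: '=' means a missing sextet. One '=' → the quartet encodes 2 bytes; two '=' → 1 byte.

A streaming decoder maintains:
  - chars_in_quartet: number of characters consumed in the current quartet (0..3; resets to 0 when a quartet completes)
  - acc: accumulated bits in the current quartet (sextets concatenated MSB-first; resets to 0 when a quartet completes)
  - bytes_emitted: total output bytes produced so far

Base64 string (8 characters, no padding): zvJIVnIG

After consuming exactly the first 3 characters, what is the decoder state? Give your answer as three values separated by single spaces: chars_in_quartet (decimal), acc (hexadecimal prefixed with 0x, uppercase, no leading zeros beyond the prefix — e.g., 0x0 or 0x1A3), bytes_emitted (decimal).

After char 0 ('z'=51): chars_in_quartet=1 acc=0x33 bytes_emitted=0
After char 1 ('v'=47): chars_in_quartet=2 acc=0xCEF bytes_emitted=0
After char 2 ('J'=9): chars_in_quartet=3 acc=0x33BC9 bytes_emitted=0

Answer: 3 0x33BC9 0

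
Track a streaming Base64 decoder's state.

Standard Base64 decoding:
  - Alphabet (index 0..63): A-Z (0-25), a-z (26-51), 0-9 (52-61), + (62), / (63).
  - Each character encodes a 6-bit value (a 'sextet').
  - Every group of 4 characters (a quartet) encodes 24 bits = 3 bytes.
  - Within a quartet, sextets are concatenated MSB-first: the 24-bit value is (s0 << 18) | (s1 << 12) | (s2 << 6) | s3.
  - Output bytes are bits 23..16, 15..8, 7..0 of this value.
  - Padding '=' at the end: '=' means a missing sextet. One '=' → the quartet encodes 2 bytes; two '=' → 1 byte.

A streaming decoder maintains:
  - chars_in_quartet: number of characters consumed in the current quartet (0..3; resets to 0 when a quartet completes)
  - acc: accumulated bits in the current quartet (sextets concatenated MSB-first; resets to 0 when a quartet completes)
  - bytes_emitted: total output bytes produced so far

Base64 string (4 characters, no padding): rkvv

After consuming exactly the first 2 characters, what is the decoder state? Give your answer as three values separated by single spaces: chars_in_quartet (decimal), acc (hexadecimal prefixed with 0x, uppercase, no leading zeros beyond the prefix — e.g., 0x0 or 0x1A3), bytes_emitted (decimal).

Answer: 2 0xAE4 0

Derivation:
After char 0 ('r'=43): chars_in_quartet=1 acc=0x2B bytes_emitted=0
After char 1 ('k'=36): chars_in_quartet=2 acc=0xAE4 bytes_emitted=0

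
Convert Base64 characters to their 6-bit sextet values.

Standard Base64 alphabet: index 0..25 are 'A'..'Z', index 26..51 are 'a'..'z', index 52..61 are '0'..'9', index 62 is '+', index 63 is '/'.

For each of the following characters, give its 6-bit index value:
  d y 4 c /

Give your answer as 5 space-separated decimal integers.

Answer: 29 50 56 28 63

Derivation:
'd': a..z range, 26 + ord('d') − ord('a') = 29
'y': a..z range, 26 + ord('y') − ord('a') = 50
'4': 0..9 range, 52 + ord('4') − ord('0') = 56
'c': a..z range, 26 + ord('c') − ord('a') = 28
'/': index 63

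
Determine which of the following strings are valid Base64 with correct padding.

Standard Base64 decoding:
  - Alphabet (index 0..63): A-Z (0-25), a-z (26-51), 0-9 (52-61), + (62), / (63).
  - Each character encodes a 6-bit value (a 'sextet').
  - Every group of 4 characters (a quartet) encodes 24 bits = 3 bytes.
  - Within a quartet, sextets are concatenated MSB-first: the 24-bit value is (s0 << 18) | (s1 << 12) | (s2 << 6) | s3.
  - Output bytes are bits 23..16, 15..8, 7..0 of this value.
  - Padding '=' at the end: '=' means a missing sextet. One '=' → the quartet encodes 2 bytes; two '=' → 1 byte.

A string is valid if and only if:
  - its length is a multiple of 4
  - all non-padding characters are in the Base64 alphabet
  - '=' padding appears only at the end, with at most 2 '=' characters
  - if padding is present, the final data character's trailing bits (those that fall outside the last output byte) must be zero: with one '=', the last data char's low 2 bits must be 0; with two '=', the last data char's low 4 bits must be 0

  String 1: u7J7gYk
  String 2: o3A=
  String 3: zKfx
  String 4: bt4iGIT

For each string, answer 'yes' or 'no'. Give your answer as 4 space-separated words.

String 1: 'u7J7gYk' → invalid (len=7 not mult of 4)
String 2: 'o3A=' → valid
String 3: 'zKfx' → valid
String 4: 'bt4iGIT' → invalid (len=7 not mult of 4)

Answer: no yes yes no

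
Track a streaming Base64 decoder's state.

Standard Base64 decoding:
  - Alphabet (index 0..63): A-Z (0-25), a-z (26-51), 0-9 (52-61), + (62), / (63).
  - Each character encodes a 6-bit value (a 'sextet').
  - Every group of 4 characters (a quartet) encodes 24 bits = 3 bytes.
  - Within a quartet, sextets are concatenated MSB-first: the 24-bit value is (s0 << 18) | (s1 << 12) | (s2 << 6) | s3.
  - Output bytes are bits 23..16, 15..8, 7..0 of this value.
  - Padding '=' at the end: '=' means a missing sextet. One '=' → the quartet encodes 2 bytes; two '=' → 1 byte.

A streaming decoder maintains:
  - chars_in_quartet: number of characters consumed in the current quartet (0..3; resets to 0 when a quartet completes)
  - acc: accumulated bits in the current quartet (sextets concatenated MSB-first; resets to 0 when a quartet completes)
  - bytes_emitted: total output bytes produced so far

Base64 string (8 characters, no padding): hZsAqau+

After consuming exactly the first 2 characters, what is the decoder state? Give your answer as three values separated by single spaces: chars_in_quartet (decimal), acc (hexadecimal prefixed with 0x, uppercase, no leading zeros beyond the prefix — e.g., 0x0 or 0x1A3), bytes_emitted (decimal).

Answer: 2 0x859 0

Derivation:
After char 0 ('h'=33): chars_in_quartet=1 acc=0x21 bytes_emitted=0
After char 1 ('Z'=25): chars_in_quartet=2 acc=0x859 bytes_emitted=0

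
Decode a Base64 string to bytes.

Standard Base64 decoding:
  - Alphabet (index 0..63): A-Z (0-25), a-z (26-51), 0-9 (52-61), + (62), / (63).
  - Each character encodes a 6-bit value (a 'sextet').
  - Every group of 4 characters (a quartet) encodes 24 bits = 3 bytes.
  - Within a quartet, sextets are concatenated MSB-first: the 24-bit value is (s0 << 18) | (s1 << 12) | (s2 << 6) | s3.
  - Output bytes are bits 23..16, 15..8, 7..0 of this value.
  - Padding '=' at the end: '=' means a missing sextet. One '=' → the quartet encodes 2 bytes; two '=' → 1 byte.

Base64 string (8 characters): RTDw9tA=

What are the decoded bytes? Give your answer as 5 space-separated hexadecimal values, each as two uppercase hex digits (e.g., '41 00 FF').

After char 0 ('R'=17): chars_in_quartet=1 acc=0x11 bytes_emitted=0
After char 1 ('T'=19): chars_in_quartet=2 acc=0x453 bytes_emitted=0
After char 2 ('D'=3): chars_in_quartet=3 acc=0x114C3 bytes_emitted=0
After char 3 ('w'=48): chars_in_quartet=4 acc=0x4530F0 -> emit 45 30 F0, reset; bytes_emitted=3
After char 4 ('9'=61): chars_in_quartet=1 acc=0x3D bytes_emitted=3
After char 5 ('t'=45): chars_in_quartet=2 acc=0xF6D bytes_emitted=3
After char 6 ('A'=0): chars_in_quartet=3 acc=0x3DB40 bytes_emitted=3
Padding '=': partial quartet acc=0x3DB40 -> emit F6 D0; bytes_emitted=5

Answer: 45 30 F0 F6 D0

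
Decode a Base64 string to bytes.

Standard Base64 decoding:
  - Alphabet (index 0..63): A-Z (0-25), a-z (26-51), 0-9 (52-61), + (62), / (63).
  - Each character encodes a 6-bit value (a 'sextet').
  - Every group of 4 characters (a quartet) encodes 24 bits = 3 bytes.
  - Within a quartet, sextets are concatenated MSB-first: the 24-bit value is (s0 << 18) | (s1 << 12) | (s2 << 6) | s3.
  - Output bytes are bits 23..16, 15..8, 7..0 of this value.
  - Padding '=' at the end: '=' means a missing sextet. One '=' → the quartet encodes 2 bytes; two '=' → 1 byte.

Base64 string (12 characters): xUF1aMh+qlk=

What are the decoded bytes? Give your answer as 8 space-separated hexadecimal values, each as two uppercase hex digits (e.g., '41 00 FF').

After char 0 ('x'=49): chars_in_quartet=1 acc=0x31 bytes_emitted=0
After char 1 ('U'=20): chars_in_quartet=2 acc=0xC54 bytes_emitted=0
After char 2 ('F'=5): chars_in_quartet=3 acc=0x31505 bytes_emitted=0
After char 3 ('1'=53): chars_in_quartet=4 acc=0xC54175 -> emit C5 41 75, reset; bytes_emitted=3
After char 4 ('a'=26): chars_in_quartet=1 acc=0x1A bytes_emitted=3
After char 5 ('M'=12): chars_in_quartet=2 acc=0x68C bytes_emitted=3
After char 6 ('h'=33): chars_in_quartet=3 acc=0x1A321 bytes_emitted=3
After char 7 ('+'=62): chars_in_quartet=4 acc=0x68C87E -> emit 68 C8 7E, reset; bytes_emitted=6
After char 8 ('q'=42): chars_in_quartet=1 acc=0x2A bytes_emitted=6
After char 9 ('l'=37): chars_in_quartet=2 acc=0xAA5 bytes_emitted=6
After char 10 ('k'=36): chars_in_quartet=3 acc=0x2A964 bytes_emitted=6
Padding '=': partial quartet acc=0x2A964 -> emit AA 59; bytes_emitted=8

Answer: C5 41 75 68 C8 7E AA 59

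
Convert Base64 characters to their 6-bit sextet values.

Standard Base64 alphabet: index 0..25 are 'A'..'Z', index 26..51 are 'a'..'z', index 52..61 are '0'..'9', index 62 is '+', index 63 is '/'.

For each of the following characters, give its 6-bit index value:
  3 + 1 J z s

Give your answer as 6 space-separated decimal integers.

Answer: 55 62 53 9 51 44

Derivation:
'3': 0..9 range, 52 + ord('3') − ord('0') = 55
'+': index 62
'1': 0..9 range, 52 + ord('1') − ord('0') = 53
'J': A..Z range, ord('J') − ord('A') = 9
'z': a..z range, 26 + ord('z') − ord('a') = 51
's': a..z range, 26 + ord('s') − ord('a') = 44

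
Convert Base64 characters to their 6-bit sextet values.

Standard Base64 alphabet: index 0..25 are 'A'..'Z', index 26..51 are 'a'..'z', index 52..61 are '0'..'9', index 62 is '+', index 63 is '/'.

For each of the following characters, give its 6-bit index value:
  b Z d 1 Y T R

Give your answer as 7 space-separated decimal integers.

Answer: 27 25 29 53 24 19 17

Derivation:
'b': a..z range, 26 + ord('b') − ord('a') = 27
'Z': A..Z range, ord('Z') − ord('A') = 25
'd': a..z range, 26 + ord('d') − ord('a') = 29
'1': 0..9 range, 52 + ord('1') − ord('0') = 53
'Y': A..Z range, ord('Y') − ord('A') = 24
'T': A..Z range, ord('T') − ord('A') = 19
'R': A..Z range, ord('R') − ord('A') = 17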